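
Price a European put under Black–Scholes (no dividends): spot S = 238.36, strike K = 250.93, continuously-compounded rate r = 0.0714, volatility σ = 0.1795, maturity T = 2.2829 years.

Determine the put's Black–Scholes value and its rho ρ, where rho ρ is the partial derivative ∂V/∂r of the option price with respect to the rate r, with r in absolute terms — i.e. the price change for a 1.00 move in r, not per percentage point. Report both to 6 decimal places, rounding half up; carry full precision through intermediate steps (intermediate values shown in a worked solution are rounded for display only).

price = 13.786023
ρ = -190.445249

σ√T = 0.1795·√2.2829 = 0.271211
d₁ = (ln(S/K) + (r+σ²/2)T) / (σ√T) = (ln(238.36/250.93) + (0.0714+0.1795²/2)·2.2829) / 0.271211 = (-0.051392 + 0.199777) / 0.271211 = 0.547119
d₂ = d₁ − σ√T = 0.547119 − 0.271211 = 0.275908
e^{−rT} = e^{−0.0714·2.2829} = 0.849592
N(−d₁) = 0.292148,  N(−d₂) = 0.391309
Put price V = K·e^{−rT}·N(−d₂) − S·N(−d₁) = 83.422510 − 69.636487 = 13.786023
ρ = −K·T·e^{−rT}·N(−d₂) = -190.445249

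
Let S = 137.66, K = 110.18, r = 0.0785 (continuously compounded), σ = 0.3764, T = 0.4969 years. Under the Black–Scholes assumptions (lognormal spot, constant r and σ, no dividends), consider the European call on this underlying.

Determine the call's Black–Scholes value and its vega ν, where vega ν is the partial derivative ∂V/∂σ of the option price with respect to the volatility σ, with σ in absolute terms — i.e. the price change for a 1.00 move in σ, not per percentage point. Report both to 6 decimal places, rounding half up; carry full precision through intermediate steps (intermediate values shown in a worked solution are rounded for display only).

σ√T = 0.3764·√0.4969 = 0.265329
d₁ = (ln(S/K) + (r+σ²/2)T) / (σ√T) = (ln(137.66/110.18) + (0.0785+0.3764²/2)·0.4969) / 0.265329 = (0.222671 + 0.074206) / 0.265329 = 1.118906
d₂ = d₁ − σ√T = 1.118906 − 0.265329 = 0.853577
e^{−rT} = e^{−0.0785·0.4969} = 0.961744
N(d₁) = 0.868410,  N(d₂) = 0.803330
Call price V = S·N(d₁) − K·e^{−rT}·N(d₂) = 119.545302 − 85.124894 = 34.420407
φ(d₁) = (1/√(2π))·e^{−d₁²/2} = 0.213330
ν = S·φ(d₁)·√T = 20.701163

price = 34.420407
ν = 20.701163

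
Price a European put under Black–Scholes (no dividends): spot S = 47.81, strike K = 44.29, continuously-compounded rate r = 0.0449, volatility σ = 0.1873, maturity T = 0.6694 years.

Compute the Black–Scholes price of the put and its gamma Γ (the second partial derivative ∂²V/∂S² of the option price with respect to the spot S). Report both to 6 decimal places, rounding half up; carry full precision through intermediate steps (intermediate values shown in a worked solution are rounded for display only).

σ√T = 0.1873·√0.6694 = 0.153243
d₁ = (ln(S/K) + (r+σ²/2)T) / (σ√T) = (ln(47.81/44.29) + (0.0449+0.1873²/2)·0.6694) / 0.153243 = (0.076476 + 0.041798) / 0.153243 = 0.771805
d₂ = d₁ − σ√T = 0.771805 − 0.153243 = 0.618562
e^{−rT} = e^{−0.0449·0.6694} = 0.970391
N(−d₁) = 0.220115,  N(−d₂) = 0.268103
Put price V = K·e^{−rT}·N(−d₂) − S·N(−d₁) = 11.522678 − 10.523700 = 0.998979
φ(d₁) = (1/√(2π))·e^{−d₁²/2} = 0.296182
Γ = φ(d₁) / (S·σ·√T) = 0.040426

price = 0.998979
Γ = 0.040426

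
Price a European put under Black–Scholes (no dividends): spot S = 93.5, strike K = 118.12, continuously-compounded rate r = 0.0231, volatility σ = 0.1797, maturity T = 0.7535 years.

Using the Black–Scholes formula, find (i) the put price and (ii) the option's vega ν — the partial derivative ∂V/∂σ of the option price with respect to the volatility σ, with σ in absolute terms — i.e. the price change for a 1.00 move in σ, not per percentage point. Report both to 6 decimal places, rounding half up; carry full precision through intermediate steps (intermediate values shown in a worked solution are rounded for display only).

price = 23.193834
ν = 13.748586

σ√T = 0.1797·√0.7535 = 0.155987
d₁ = (ln(S/K) + (r+σ²/2)T) / (σ√T) = (ln(93.5/118.12) + (0.0231+0.1797²/2)·0.7535) / 0.155987 = (-0.233740 + 0.029572) / 0.155987 = -1.308873
d₂ = d₁ − σ√T = -1.308873 − 0.155987 = -1.464860
e^{−rT} = e^{−0.0231·0.7535} = 0.982745
N(−d₁) = 0.904711,  N(−d₂) = 0.928520
Put price V = K·e^{−rT}·N(−d₂) − S·N(−d₁) = 107.784336 − 84.590502 = 23.193834
φ(d₁) = (1/√(2π))·e^{−d₁²/2} = 0.169397
ν = S·φ(d₁)·√T = 13.748586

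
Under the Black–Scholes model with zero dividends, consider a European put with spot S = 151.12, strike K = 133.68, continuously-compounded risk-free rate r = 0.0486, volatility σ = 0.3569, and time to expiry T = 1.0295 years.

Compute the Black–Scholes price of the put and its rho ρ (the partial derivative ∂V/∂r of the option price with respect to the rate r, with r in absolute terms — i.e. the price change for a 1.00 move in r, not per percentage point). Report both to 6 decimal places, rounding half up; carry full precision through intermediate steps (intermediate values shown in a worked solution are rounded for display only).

price = 10.208836
ρ = -50.231471

σ√T = 0.3569·√1.0295 = 0.362126
d₁ = (ln(S/K) + (r+σ²/2)T) / (σ√T) = (ln(151.12/133.68) + (0.0486+0.3569²/2)·1.0295) / 0.362126 = (0.122625 + 0.115601) / 0.362126 = 0.657856
d₂ = d₁ − σ√T = 0.657856 − 0.362126 = 0.295730
e^{−rT} = e^{−0.0486·1.0295} = 0.951197
N(−d₁) = 0.255315,  N(−d₂) = 0.383718
Put price V = K·e^{−rT}·N(−d₂) − S·N(−d₁) = 48.792104 − 38.583267 = 10.208836
ρ = −K·T·e^{−rT}·N(−d₂) = -50.231471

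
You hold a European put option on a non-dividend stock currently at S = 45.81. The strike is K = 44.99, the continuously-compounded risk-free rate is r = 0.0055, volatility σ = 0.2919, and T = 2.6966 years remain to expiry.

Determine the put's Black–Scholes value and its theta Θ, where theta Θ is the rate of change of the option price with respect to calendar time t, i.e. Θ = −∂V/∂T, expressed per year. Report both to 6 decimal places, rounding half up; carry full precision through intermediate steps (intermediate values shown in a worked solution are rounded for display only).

price = 7.815178
Θ = -1.410458

σ√T = 0.2919·√2.6966 = 0.479339
d₁ = (ln(S/K) + (r+σ²/2)T) / (σ√T) = (ln(45.81/44.99) + (0.0055+0.2919²/2)·2.6966) / 0.479339 = (0.018062 + 0.129714) / 0.479339 = 0.308292
d₂ = d₁ − σ√T = 0.308292 − 0.479339 = -0.171047
e^{−rT} = e^{−0.0055·2.6966} = 0.985278
N(−d₁) = 0.378930,  N(−d₂) = 0.567906
Put price V = K·e^{−rT}·N(−d₂) − S·N(−d₁) = 25.173967 − 17.358789 = 7.815178
φ(d₁) = (1/√(2π))·e^{−d₁²/2} = 0.380427
Θ = −S·φ(d₁)·σ/(2√T) + r·K·e^{−rT}·N(−d₂) = −1.548915 + 0.138457 = -1.410458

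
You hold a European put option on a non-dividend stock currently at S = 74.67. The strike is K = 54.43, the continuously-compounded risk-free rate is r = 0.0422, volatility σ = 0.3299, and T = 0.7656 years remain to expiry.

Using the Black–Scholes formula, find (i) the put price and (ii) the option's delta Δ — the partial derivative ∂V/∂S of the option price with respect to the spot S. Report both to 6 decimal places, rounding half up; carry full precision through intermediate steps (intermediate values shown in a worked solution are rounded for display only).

price = 0.993931
Δ = -0.088261

σ√T = 0.3299·√0.7656 = 0.288658
d₁ = (ln(S/K) + (r+σ²/2)T) / (σ√T) = (ln(74.67/54.43) + (0.0422+0.3299²/2)·0.7656) / 0.288658 = (0.316163 + 0.073970) / 0.288658 = 1.351541
d₂ = d₁ − σ√T = 1.351541 − 0.288658 = 1.062883
e^{−rT} = e^{−0.0422·0.7656} = 0.968208
N(−d₁) = 0.088261,  N(−d₂) = 0.143917
Put price V = K·e^{−rT}·N(−d₂) − S·N(−d₁) = 7.584384 − 6.590453 = 0.993931
Δ = −N(−d₁) = -0.088261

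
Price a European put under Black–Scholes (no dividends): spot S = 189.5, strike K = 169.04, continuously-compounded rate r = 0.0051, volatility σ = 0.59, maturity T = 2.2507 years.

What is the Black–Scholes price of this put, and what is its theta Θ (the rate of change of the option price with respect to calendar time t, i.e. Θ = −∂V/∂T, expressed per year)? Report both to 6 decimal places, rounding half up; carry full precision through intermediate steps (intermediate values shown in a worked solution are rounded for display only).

price = 50.346026
Θ = -12.003653

σ√T = 0.59·√2.2507 = 0.885138
d₁ = (ln(S/K) + (r+σ²/2)T) / (σ√T) = (ln(189.5/169.04) + (0.0051+0.59²/2)·2.2507) / 0.885138 = (0.114254 + 0.403213) / 0.885138 = 0.584617
d₂ = d₁ − σ√T = 0.584617 − 0.885138 = -0.300521
e^{−rT} = e^{−0.0051·2.2507} = 0.988587
N(−d₁) = 0.279403,  N(−d₂) = 0.618110
Put price V = K·e^{−rT}·N(−d₂) − S·N(−d₁) = 103.292823 − 52.946797 = 50.346026
φ(d₁) = (1/√(2π))·e^{−d₁²/2} = 0.336275
Θ = −S·φ(d₁)·σ/(2√T) + r·K·e^{−rT}·N(−d₂) = −12.530446 + 0.526793 = -12.003653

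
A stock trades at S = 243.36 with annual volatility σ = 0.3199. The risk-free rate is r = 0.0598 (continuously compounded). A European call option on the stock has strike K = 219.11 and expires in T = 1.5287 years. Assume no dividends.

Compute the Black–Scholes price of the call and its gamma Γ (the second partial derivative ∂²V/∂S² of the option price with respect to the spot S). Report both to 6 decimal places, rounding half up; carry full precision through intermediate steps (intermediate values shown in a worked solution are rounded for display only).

σ√T = 0.3199·√1.5287 = 0.395526
d₁ = (ln(S/K) + (r+σ²/2)T) / (σ√T) = (ln(243.36/219.11) + (0.0598+0.3199²/2)·1.5287) / 0.395526 = (0.104968 + 0.169637) / 0.395526 = 0.694277
d₂ = d₁ − σ√T = 0.694277 − 0.395526 = 0.298750
e^{−rT} = e^{−0.0598·1.5287} = 0.912638
N(d₁) = 0.756246,  N(d₂) = 0.617435
Call price V = S·N(d₁) − K·e^{−rT}·N(d₂) = 184.039948 − 123.467232 = 60.572716
φ(d₁) = (1/√(2π))·e^{−d₁²/2} = 0.313502
Γ = φ(d₁) / (S·σ·√T) = 0.003257

price = 60.572716
Γ = 0.003257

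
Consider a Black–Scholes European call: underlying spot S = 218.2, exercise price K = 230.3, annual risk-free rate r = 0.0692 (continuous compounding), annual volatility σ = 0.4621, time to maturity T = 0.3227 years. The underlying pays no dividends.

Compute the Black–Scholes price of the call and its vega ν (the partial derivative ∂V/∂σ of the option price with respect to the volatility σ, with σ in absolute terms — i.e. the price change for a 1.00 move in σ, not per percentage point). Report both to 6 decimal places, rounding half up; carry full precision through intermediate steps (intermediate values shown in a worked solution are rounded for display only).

σ√T = 0.4621·√0.3227 = 0.262504
d₁ = (ln(S/K) + (r+σ²/2)T) / (σ√T) = (ln(218.2/230.3) + (0.0692+0.4621²/2)·0.3227) / 0.262504 = (-0.053971 + 0.056785) / 0.262504 = 0.010721
d₂ = d₁ − σ√T = 0.010721 − 0.262504 = -0.251783
e^{−rT} = e^{−0.0692·0.3227} = 0.977917
N(d₁) = 0.504277,  N(d₂) = 0.400604
Call price V = S·N(d₁) − K·e^{−rT}·N(d₂) = 110.033205 − 90.221794 = 19.811411
φ(d₁) = (1/√(2π))·e^{−d₁²/2} = 0.398919
ν = S·φ(d₁)·√T = 49.446931

price = 19.811411
ν = 49.446931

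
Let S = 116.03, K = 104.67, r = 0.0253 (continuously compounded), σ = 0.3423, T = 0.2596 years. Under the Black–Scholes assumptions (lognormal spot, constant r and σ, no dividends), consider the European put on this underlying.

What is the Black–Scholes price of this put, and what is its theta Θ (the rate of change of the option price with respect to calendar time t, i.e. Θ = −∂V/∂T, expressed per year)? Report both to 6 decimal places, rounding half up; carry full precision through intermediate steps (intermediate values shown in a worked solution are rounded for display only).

price = 3.077997
Θ = -11.262379

σ√T = 0.3423·√0.2596 = 0.174405
d₁ = (ln(S/K) + (r+σ²/2)T) / (σ√T) = (ln(116.03/104.67) + (0.0253+0.3423²/2)·0.2596) / 0.174405 = (0.103036 + 0.021776) / 0.174405 = 0.715648
d₂ = d₁ − σ√T = 0.715648 − 0.174405 = 0.541243
e^{−rT} = e^{−0.0253·0.2596} = 0.993454
N(−d₁) = 0.237104,  N(−d₂) = 0.294170
Put price V = K·e^{−rT}·N(−d₂) − S·N(−d₁) = 30.589214 − 27.511217 = 3.077997
φ(d₁) = (1/√(2π))·e^{−d₁²/2} = 0.308814
Θ = −S·φ(d₁)·σ/(2√T) + r·K·e^{−rT}·N(−d₂) = −12.036286 + 0.773907 = -11.262379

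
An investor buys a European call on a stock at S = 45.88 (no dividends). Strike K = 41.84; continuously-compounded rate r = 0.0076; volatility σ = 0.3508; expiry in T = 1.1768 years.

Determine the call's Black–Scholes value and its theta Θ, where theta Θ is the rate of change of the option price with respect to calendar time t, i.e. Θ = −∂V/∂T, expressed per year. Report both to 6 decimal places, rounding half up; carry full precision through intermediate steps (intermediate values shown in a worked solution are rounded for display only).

σ√T = 0.3508·√1.1768 = 0.380549
d₁ = (ln(S/K) + (r+σ²/2)T) / (σ√T) = (ln(45.88/41.84) + (0.0076+0.3508²/2)·1.1768) / 0.380549 = (0.092176 + 0.081353) / 0.380549 = 0.455996
d₂ = d₁ − σ√T = 0.455996 − 0.380549 = 0.075447
e^{−rT} = e^{−0.0076·1.1768} = 0.991096
N(d₁) = 0.675804,  N(d₂) = 0.530070
Call price V = S·N(d₁) − K·e^{−rT}·N(d₂) = 31.005871 − 21.980677 = 9.025194
φ(d₁) = (1/√(2π))·e^{−d₁²/2} = 0.359549
Θ = −S·φ(d₁)·σ/(2√T) − r·K·e^{−rT}·N(d₂) = −2.667226 − 0.167053 = -2.834279

price = 9.025194
Θ = -2.834279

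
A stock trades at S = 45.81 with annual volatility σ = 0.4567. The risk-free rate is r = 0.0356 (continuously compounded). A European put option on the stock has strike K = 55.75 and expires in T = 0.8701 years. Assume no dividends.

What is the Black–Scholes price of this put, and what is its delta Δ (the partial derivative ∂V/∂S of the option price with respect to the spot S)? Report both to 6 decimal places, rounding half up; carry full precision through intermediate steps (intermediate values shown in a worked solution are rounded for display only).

σ√T = 0.4567·√0.8701 = 0.426006
d₁ = (ln(S/K) + (r+σ²/2)T) / (σ√T) = (ln(45.81/55.75) + (0.0356+0.4567²/2)·0.8701) / 0.426006 = (-0.196375 + 0.121716) / 0.426006 = -0.175253
d₂ = d₁ − σ√T = -0.175253 − 0.426006 = -0.601259
e^{−rT} = e^{−0.0356·0.8701} = 0.969499
N(−d₁) = 0.569560,  N(−d₂) = 0.726166
Put price V = K·e^{−rT}·N(−d₂) − S·N(−d₁) = 39.248987 − 26.091530 = 13.157458
Δ = −N(−d₁) = -0.569560

price = 13.157458
Δ = -0.569560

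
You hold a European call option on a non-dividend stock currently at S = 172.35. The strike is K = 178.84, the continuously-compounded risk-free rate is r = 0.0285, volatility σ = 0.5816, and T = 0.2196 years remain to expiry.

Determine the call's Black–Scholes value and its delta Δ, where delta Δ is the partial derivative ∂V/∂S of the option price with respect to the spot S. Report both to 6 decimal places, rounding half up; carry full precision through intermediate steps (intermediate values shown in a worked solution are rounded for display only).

price = 16.405523
Δ = 0.509419

σ√T = 0.5816·√0.2196 = 0.272546
d₁ = (ln(S/K) + (r+σ²/2)T) / (σ√T) = (ln(172.35/178.84) + (0.0285+0.5816²/2)·0.2196) / 0.272546 = (-0.036964 + 0.043399) / 0.272546 = 0.023611
d₂ = d₁ − σ√T = 0.023611 − 0.272546 = -0.248935
e^{−rT} = e^{−0.0285·0.2196} = 0.993761
N(d₁) = 0.509419,  N(d₂) = 0.401705
Call price V = S·N(d₁) − K·e^{−rT}·N(d₂) = 87.798297 − 71.392774 = 16.405523
Δ = N(d₁) = 0.509419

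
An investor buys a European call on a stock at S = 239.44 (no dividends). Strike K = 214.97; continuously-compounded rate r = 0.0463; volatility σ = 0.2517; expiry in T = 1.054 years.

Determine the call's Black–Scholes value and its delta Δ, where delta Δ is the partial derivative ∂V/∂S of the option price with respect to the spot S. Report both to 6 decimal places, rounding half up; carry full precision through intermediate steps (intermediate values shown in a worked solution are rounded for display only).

σ√T = 0.2517·√1.054 = 0.258407
d₁ = (ln(S/K) + (r+σ²/2)T) / (σ√T) = (ln(239.44/214.97) + (0.0463+0.2517²/2)·1.054) / 0.258407 = (0.107804 + 0.082187) / 0.258407 = 0.735243
d₂ = d₁ − σ√T = 0.735243 − 0.258407 = 0.476836
e^{−rT} = e^{−0.0463·1.054} = 0.952371
N(d₁) = 0.768904,  N(d₂) = 0.683261
Call price V = S·N(d₁) − K·e^{−rT}·N(d₂) = 184.106416 − 139.884822 = 44.221594
Δ = N(d₁) = 0.768904

price = 44.221594
Δ = 0.768904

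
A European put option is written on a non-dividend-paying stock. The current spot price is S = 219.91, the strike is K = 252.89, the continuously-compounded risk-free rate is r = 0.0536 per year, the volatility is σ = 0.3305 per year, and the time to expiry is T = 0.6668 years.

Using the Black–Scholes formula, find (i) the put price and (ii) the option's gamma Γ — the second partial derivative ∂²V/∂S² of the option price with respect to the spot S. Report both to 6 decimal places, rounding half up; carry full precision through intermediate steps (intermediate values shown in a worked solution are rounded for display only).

σ√T = 0.3305·√0.6668 = 0.269879
d₁ = (ln(S/K) + (r+σ²/2)T) / (σ√T) = (ln(219.91/252.89) + (0.0536+0.3305²/2)·0.6668) / 0.269879 = (-0.139736 + 0.072158) / 0.269879 = -0.250402
d₂ = d₁ − σ√T = -0.250402 − 0.269879 = -0.520282
e^{−rT} = e^{−0.0536·0.6668} = 0.964891
N(−d₁) = 0.598862,  N(−d₂) = 0.698566
Put price V = K·e^{−rT}·N(−d₂) − S·N(−d₁) = 170.458010 − 131.695729 = 38.762281
φ(d₁) = (1/√(2π))·e^{−d₁²/2} = 0.386629
Γ = φ(d₁) / (S·σ·√T) = 0.006514

price = 38.762281
Γ = 0.006514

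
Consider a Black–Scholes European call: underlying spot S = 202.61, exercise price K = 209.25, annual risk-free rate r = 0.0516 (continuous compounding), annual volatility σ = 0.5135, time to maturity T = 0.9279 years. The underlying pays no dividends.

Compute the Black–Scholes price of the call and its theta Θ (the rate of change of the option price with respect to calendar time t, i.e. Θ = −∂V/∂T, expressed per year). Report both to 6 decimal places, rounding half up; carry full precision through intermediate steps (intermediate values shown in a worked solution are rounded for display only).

price = 40.861516
Θ = -24.989568

σ√T = 0.5135·√0.9279 = 0.494642
d₁ = (ln(S/K) + (r+σ²/2)T) / (σ√T) = (ln(202.61/209.25) + (0.0516+0.5135²/2)·0.9279) / 0.494642 = (-0.032247 + 0.170215) / 0.494642 = 0.278925
d₂ = d₁ − σ√T = 0.278925 − 0.494642 = -0.215717
e^{−rT} = e^{−0.0516·0.9279} = 0.953249
N(d₁) = 0.609849,  N(d₂) = 0.414604
Call price V = S·N(d₁) − K·e^{−rT}·N(d₂) = 123.561503 − 82.699986 = 40.861516
φ(d₁) = (1/√(2π))·e^{−d₁²/2} = 0.383722
Θ = −S·φ(d₁)·σ/(2√T) − r·K·e^{−rT}·N(d₂) = −20.722249 − 4.267319 = -24.989568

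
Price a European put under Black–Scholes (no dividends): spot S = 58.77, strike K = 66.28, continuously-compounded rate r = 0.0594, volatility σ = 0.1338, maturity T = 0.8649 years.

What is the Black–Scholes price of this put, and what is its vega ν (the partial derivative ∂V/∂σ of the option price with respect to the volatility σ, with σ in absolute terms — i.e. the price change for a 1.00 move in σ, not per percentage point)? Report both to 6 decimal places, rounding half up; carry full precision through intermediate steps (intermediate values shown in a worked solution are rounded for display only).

price = 5.565328
ν = 19.325271

σ√T = 0.1338·√0.8649 = 0.124434
d₁ = (ln(S/K) + (r+σ²/2)T) / (σ√T) = (ln(58.77/66.28) + (0.0594+0.1338²/2)·0.8649) / 0.124434 = (-0.120257 + 0.059117) / 0.124434 = -0.491342
d₂ = d₁ − σ√T = -0.491342 − 0.124434 = -0.615776
e^{−rT} = e^{−0.0594·0.8649} = 0.949922
N(−d₁) = 0.688408,  N(−d₂) = 0.730979
Put price V = K·e^{−rT}·N(−d₂) − S·N(−d₁) = 46.023057 − 40.457730 = 5.565328
φ(d₁) = (1/√(2π))·e^{−d₁²/2} = 0.353579
ν = S·φ(d₁)·√T = 19.325271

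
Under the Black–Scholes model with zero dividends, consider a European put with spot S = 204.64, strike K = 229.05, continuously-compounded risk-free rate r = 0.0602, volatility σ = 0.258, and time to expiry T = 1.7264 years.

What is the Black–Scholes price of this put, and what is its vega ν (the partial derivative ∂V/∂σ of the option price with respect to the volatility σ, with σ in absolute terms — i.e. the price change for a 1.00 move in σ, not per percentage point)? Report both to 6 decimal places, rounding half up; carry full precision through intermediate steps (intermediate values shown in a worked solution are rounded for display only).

σ√T = 0.258·√1.7264 = 0.338993
d₁ = (ln(S/K) + (r+σ²/2)T) / (σ√T) = (ln(204.64/229.05) + (0.0602+0.258²/2)·1.7264) / 0.338993 = (-0.112688 + 0.161387) / 0.338993 = 0.143659
d₂ = d₁ − σ√T = 0.143659 − 0.338993 = -0.195334
e^{−rT} = e^{−0.0602·1.7264} = 0.901289
N(−d₁) = 0.442885,  N(−d₂) = 0.577434
Put price V = K·e^{−rT}·N(−d₂) − S·N(−d₁) = 119.205659 − 90.631965 = 28.573694
φ(d₁) = (1/√(2π))·e^{−d₁²/2} = 0.394847
ν = S·φ(d₁)·√T = 106.167073

price = 28.573694
ν = 106.167073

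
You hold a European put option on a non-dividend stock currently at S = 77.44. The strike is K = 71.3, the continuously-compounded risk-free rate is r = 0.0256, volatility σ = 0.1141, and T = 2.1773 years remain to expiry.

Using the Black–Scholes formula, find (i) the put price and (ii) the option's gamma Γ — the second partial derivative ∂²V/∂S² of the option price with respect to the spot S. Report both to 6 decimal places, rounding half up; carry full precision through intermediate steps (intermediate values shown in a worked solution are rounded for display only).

price = 1.404399
Γ = 0.020300

σ√T = 0.1141·√2.1773 = 0.168362
d₁ = (ln(S/K) + (r+σ²/2)T) / (σ√T) = (ln(77.44/71.3) + (0.0256+0.1141²/2)·2.1773) / 0.168362 = (0.082607 + 0.069912) / 0.168362 = 0.905897
d₂ = d₁ − σ√T = 0.905897 − 0.168362 = 0.737535
e^{−rT} = e^{−0.0256·2.1773} = 0.945786
N(−d₁) = 0.182495,  N(−d₂) = 0.230399
Put price V = K·e^{−rT}·N(−d₂) − S·N(−d₁) = 15.536821 − 14.132422 = 1.404399
φ(d₁) = (1/√(2π))·e^{−d₁²/2} = 0.264672
Γ = φ(d₁) / (S·σ·√T) = 0.020300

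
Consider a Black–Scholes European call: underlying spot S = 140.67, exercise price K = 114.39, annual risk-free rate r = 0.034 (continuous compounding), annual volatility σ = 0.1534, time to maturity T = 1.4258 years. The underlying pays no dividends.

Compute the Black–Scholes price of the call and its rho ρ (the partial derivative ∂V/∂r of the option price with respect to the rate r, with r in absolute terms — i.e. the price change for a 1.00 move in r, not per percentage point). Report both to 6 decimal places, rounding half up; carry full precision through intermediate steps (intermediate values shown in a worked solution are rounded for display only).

price = 32.533787
ρ = 140.394214

σ√T = 0.1534·√1.4258 = 0.183170
d₁ = (ln(S/K) + (r+σ²/2)T) / (σ√T) = (ln(140.67/114.39) + (0.034+0.1534²/2)·1.4258) / 0.183170 = (0.206803 + 0.065253) / 0.183170 = 1.485263
d₂ = d₁ − σ√T = 1.485263 − 0.183170 = 1.302093
e^{−rT} = e^{−0.034·1.4258} = 0.952679
N(d₁) = 0.931263,  N(d₂) = 0.903558
Call price V = S·N(d₁) − K·e^{−rT}·N(d₂) = 131.000763 − 98.466976 = 32.533787
ρ = K·T·e^{−rT}·N(d₂) = 140.394214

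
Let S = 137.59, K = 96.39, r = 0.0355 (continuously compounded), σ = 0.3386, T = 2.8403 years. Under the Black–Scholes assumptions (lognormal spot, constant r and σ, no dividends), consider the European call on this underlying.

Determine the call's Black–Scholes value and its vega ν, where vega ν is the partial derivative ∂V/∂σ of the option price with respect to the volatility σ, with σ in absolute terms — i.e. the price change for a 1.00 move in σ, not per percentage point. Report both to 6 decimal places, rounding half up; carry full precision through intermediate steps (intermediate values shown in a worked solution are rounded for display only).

σ√T = 0.3386·√2.8403 = 0.570649
d₁ = (ln(S/K) + (r+σ²/2)T) / (σ√T) = (ln(137.59/96.39) + (0.0355+0.3386²/2)·2.8403) / 0.570649 = (0.355876 + 0.263651) / 0.570649 = 1.085653
d₂ = d₁ − σ√T = 1.085653 − 0.570649 = 0.515004
e^{−rT} = e^{−0.0355·2.8403} = 0.904086
N(d₁) = 0.861184,  N(d₂) = 0.696725
Call price V = S·N(d₁) − K·e^{−rT}·N(d₂) = 118.490257 − 60.715982 = 57.774275
φ(d₁) = (1/√(2π))·e^{−d₁²/2} = 0.221295
ν = S·φ(d₁)·√T = 51.314520

price = 57.774275
ν = 51.314520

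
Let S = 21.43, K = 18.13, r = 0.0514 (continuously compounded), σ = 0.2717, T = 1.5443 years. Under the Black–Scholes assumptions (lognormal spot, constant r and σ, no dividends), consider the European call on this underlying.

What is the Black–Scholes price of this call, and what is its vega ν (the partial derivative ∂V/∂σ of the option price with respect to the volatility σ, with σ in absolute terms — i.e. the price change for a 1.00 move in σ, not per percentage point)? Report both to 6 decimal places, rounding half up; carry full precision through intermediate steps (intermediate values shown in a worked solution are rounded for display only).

price = 5.544242
ν = 7.091328

σ√T = 0.2717·√1.5443 = 0.337641
d₁ = (ln(S/K) + (r+σ²/2)T) / (σ√T) = (ln(21.43/18.13) + (0.0514+0.2717²/2)·1.5443) / 0.337641 = (0.167224 + 0.136378) / 0.337641 = 0.899184
d₂ = d₁ − σ√T = 0.899184 − 0.337641 = 0.561543
e^{−rT} = e^{−0.0514·1.5443} = 0.923692
N(d₁) = 0.815723,  N(d₂) = 0.712786
Call price V = S·N(d₁) − K·e^{−rT}·N(d₂) = 17.480937 − 11.936695 = 5.544242
φ(d₁) = (1/√(2π))·e^{−d₁²/2} = 0.266281
ν = S·φ(d₁)·√T = 7.091328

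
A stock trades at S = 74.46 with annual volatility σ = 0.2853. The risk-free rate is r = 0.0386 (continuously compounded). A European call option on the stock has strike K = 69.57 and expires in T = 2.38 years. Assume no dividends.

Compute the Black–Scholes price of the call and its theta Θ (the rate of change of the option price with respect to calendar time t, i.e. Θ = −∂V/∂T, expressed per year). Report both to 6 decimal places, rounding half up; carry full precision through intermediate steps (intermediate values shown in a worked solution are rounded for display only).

price = 18.278687
Θ = -3.681389

σ√T = 0.2853·√2.38 = 0.440139
d₁ = (ln(S/K) + (r+σ²/2)T) / (σ√T) = (ln(74.46/69.57) + (0.0386+0.2853²/2)·2.38) / 0.440139 = (0.067929 + 0.188729) / 0.440139 = 0.583129
d₂ = d₁ − σ√T = 0.583129 − 0.440139 = 0.142989
e^{−rT} = e^{−0.0386·2.38} = 0.912226
N(d₁) = 0.720097,  N(d₂) = 0.556851
Call price V = S·N(d₁) − K·e^{−rT}·N(d₂) = 53.618401 − 35.339714 = 18.278687
φ(d₁) = (1/√(2π))·e^{−d₁²/2} = 0.336567
Θ = −S·φ(d₁)·σ/(2√T) − r·K·e^{−rT}·N(d₂) = −2.317276 − 1.364113 = -3.681389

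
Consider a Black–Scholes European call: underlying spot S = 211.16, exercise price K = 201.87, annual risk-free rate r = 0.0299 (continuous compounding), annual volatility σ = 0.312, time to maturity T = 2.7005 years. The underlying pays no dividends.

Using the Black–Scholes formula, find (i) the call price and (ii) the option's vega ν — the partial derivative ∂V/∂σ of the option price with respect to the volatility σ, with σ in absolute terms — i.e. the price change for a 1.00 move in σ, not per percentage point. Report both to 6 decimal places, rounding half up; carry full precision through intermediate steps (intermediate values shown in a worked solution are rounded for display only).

σ√T = 0.312·√2.7005 = 0.512716
d₁ = (ln(S/K) + (r+σ²/2)T) / (σ√T) = (ln(211.16/201.87) + (0.0299+0.312²/2)·2.7005) / 0.512716 = (0.044992 + 0.212184) / 0.512716 = 0.501595
d₂ = d₁ − σ√T = 0.501595 − 0.512716 = -0.011120
e^{−rT} = e^{−0.0299·2.7005} = 0.922429
N(d₁) = 0.692024,  N(d₂) = 0.495564
Call price V = S·N(d₁) − K·e^{−rT}·N(d₂) = 146.127775 − 92.279281 = 53.848494
φ(d₁) = (1/√(2π))·e^{−d₁²/2} = 0.351784
ν = S·φ(d₁)·√T = 122.070297

price = 53.848494
ν = 122.070297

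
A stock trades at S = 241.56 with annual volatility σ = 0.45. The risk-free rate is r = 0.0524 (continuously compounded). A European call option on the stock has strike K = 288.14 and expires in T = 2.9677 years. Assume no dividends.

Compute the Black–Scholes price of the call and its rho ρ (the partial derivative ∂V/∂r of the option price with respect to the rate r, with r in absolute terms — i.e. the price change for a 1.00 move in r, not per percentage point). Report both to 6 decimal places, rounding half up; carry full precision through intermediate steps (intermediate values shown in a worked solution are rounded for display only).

price = 71.127898
ρ = 248.329474

σ√T = 0.45·√2.9677 = 0.775216
d₁ = (ln(S/K) + (r+σ²/2)T) / (σ√T) = (ln(241.56/288.14) + (0.0524+0.45²/2)·2.9677) / 0.775216 = (-0.176329 + 0.455987) / 0.775216 = 0.360749
d₂ = d₁ − σ√T = 0.360749 − 0.775216 = -0.414466
e^{−rT} = e^{−0.0524·2.9677} = 0.855981
N(d₁) = 0.640857,  N(d₂) = 0.339266
Call price V = S·N(d₁) − K·e^{−rT}·N(d₂) = 154.805316 − 83.677418 = 71.127898
ρ = K·T·e^{−rT}·N(d₂) = 248.329474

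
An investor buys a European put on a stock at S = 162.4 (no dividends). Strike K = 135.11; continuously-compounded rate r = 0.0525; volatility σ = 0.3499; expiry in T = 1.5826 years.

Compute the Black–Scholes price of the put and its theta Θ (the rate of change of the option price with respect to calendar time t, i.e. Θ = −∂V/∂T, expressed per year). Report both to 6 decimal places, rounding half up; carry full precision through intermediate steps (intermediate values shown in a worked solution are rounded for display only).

σ√T = 0.3499·√1.5826 = 0.440179
d₁ = (ln(S/K) + (r+σ²/2)T) / (σ√T) = (ln(162.4/135.11) + (0.0525+0.3499²/2)·1.5826) / 0.440179 = (0.183973 + 0.179965) / 0.440179 = 0.826796
d₂ = d₁ − σ√T = 0.826796 − 0.440179 = 0.386617
e^{−rT} = e^{−0.0525·1.5826} = 0.920272
N(−d₁) = 0.204176,  N(−d₂) = 0.349520
Put price V = K·e^{−rT}·N(−d₂) − S·N(−d₁) = 43.458561 − 33.158226 = 10.300335
φ(d₁) = (1/√(2π))·e^{−d₁²/2} = 0.283446
Θ = −S·φ(d₁)·σ/(2√T) + r·K·e^{−rT}·N(−d₂) = −6.401538 + 2.281574 = -4.119963

price = 10.300335
Θ = -4.119963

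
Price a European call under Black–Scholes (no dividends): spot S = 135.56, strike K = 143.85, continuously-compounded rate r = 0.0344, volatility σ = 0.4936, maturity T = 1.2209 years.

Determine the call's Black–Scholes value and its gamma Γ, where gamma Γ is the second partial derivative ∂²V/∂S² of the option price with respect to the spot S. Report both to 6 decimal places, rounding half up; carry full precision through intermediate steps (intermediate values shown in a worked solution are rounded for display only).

σ√T = 0.4936·√1.2209 = 0.545400
d₁ = (ln(S/K) + (r+σ²/2)T) / (σ√T) = (ln(135.56/143.85) + (0.0344+0.4936²/2)·1.2209) / 0.545400 = (-0.059357 + 0.190730) / 0.545400 = 0.240874
d₂ = d₁ − σ√T = 0.240874 − 0.545400 = -0.304526
e^{−rT} = e^{−0.0344·1.2209} = 0.958871
N(d₁) = 0.595174,  N(d₂) = 0.380364
Call price V = S·N(d₁) − K·e^{−rT}·N(d₂) = 80.681749 − 52.464915 = 28.216834
φ(d₁) = (1/√(2π))·e^{−d₁²/2} = 0.387535
Γ = φ(d₁) / (S·σ·√T) = 0.005242

price = 28.216834
Γ = 0.005242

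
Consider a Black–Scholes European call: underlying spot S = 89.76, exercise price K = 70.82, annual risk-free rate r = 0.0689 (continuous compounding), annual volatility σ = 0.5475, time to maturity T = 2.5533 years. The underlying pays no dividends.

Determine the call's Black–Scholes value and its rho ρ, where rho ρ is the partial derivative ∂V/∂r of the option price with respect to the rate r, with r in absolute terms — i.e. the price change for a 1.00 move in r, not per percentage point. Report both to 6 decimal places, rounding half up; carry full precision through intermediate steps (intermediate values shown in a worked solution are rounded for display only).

σ√T = 0.5475·√2.5533 = 0.874853
d₁ = (ln(S/K) + (r+σ²/2)T) / (σ√T) = (ln(89.76/70.82) + (0.0689+0.5475²/2)·2.5533) / 0.874853 = (0.236998 + 0.558606) / 0.874853 = 0.909415
d₂ = d₁ − σ√T = 0.909415 − 0.874853 = 0.034562
e^{−rT} = e^{−0.0689·2.5533} = 0.838683
N(d₁) = 0.818434,  N(d₂) = 0.513785
Call price V = S·N(d₁) − K·e^{−rT}·N(d₂) = 73.462671 − 30.516562 = 42.946109
ρ = K·T·e^{−rT}·N(d₂) = 77.917938

price = 42.946109
ρ = 77.917938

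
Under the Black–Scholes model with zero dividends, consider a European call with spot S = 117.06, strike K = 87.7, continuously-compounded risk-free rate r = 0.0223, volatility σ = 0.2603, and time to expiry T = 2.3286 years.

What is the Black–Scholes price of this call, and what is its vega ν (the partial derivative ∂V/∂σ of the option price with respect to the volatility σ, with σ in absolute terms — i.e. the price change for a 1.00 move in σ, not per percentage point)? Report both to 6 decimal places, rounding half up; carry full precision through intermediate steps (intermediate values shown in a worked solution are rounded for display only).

price = 38.000636
ν = 40.791727

σ√T = 0.2603·√2.3286 = 0.397211
d₁ = (ln(S/K) + (r+σ²/2)T) / (σ√T) = (ln(117.06/87.7) + (0.0223+0.2603²/2)·2.3286) / 0.397211 = (0.288765 + 0.130816) / 0.397211 = 1.056317
d₂ = d₁ − σ√T = 1.056317 − 0.397211 = 0.659105
e^{−rT} = e^{−0.0223·2.3286} = 0.949397
N(d₁) = 0.854588,  N(d₂) = 0.745086
Call price V = S·N(d₁) − K·e^{−rT}·N(d₂) = 100.038096 − 62.037460 = 38.000636
φ(d₁) = (1/√(2π))·e^{−d₁²/2} = 0.228358
ν = S·φ(d₁)·√T = 40.791727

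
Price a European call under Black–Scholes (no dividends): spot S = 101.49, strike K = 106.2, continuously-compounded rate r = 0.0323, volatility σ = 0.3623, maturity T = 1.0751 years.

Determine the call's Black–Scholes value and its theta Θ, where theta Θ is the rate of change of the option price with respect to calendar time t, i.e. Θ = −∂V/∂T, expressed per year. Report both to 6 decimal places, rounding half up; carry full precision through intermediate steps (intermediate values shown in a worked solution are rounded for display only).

σ√T = 0.3623·√1.0751 = 0.375658
d₁ = (ln(S/K) + (r+σ²/2)T) / (σ√T) = (ln(101.49/106.2) + (0.0323+0.3623²/2)·1.0751) / 0.375658 = (-0.045364 + 0.105285) / 0.375658 = 0.159510
d₂ = d₁ − σ√T = 0.159510 − 0.375658 = -0.216148
e^{−rT} = e^{−0.0323·1.0751} = 0.965870
N(d₁) = 0.563367,  N(d₂) = 0.414436
Call price V = S·N(d₁) − K·e^{−rT}·N(d₂) = 57.176081 − 42.510983 = 14.665098
φ(d₁) = (1/√(2π))·e^{−d₁²/2} = 0.393899
Θ = −S·φ(d₁)·σ/(2√T) − r·K·e^{−rT}·N(d₂) = −6.984289 − 1.373105 = -8.357394

price = 14.665098
Θ = -8.357394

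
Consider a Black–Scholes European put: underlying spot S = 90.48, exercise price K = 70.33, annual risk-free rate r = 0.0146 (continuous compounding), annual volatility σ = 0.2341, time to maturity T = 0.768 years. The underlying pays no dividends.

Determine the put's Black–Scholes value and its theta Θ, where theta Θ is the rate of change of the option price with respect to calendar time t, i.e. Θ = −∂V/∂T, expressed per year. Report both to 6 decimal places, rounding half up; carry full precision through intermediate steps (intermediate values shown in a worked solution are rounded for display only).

σ√T = 0.2341·√0.768 = 0.205155
d₁ = (ln(S/K) + (r+σ²/2)T) / (σ√T) = (ln(90.48/70.33) + (0.0146+0.2341²/2)·0.768) / 0.205155 = (0.251930 + 0.032257) / 0.205155 = 1.385233
d₂ = d₁ − σ√T = 1.385233 − 0.205155 = 1.180078
e^{−rT} = e^{−0.0146·0.768} = 0.988850
N(−d₁) = 0.082991,  N(−d₂) = 0.118985
Put price V = K·e^{−rT}·N(−d₂) − S·N(−d₁) = 8.274877 − 7.508988 = 0.765888
φ(d₁) = (1/√(2π))·e^{−d₁²/2} = 0.152838
Θ = −S·φ(d₁)·σ/(2√T) + r·K·e^{−rT}·N(−d₂) = −1.847038 + 0.120813 = -1.726225

price = 0.765888
Θ = -1.726225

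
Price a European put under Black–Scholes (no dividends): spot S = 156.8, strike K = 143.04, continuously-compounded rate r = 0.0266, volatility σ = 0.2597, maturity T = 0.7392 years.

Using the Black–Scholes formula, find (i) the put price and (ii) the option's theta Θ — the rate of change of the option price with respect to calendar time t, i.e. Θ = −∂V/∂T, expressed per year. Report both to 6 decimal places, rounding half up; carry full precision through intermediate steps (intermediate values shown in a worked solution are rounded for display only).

σ√T = 0.2597·√0.7392 = 0.223282
d₁ = (ln(S/K) + (r+σ²/2)T) / (σ√T) = (ln(156.8/143.04) + (0.0266+0.2597²/2)·0.7392) / 0.223282 = (0.091847 + 0.044590) / 0.223282 = 0.611053
d₂ = d₁ − σ√T = 0.611053 − 0.223282 = 0.387771
e^{−rT} = e^{−0.0266·0.7392} = 0.980529
N(−d₁) = 0.270582,  N(−d₂) = 0.349093
Put price V = K·e^{−rT}·N(−d₂) − S·N(−d₁) = 48.961962 − 42.427305 = 6.534657
φ(d₁) = (1/√(2π))·e^{−d₁²/2} = 0.331002
Θ = −S·φ(d₁)·σ/(2√T) + r·K·e^{−rT}·N(−d₂) = −7.838581 + 1.302388 = -6.536193

price = 6.534657
Θ = -6.536193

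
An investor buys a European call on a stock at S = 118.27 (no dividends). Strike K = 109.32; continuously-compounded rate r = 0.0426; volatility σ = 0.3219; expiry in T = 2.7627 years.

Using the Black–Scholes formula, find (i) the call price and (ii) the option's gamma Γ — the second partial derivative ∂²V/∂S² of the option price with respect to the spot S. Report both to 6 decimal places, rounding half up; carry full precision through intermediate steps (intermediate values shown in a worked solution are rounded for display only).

σ√T = 0.3219·√2.7627 = 0.535042
d₁ = (ln(S/K) + (r+σ²/2)T) / (σ√T) = (ln(118.27/109.32) + (0.0426+0.3219²/2)·2.7627) / 0.535042 = (0.078691 + 0.260826) / 0.535042 = 0.634561
d₂ = d₁ − σ√T = 0.634561 − 0.535042 = 0.099519
e^{−rT} = e^{−0.0426·2.7627} = 0.888971
N(d₁) = 0.737143,  N(d₂) = 0.539637
Call price V = S·N(d₁) − K·e^{−rT}·N(d₂) = 87.181857 − 52.443143 = 34.738714
φ(d₁) = (1/√(2π))·e^{−d₁²/2} = 0.326191
Γ = φ(d₁) / (S·σ·√T) = 0.005155

price = 34.738714
Γ = 0.005155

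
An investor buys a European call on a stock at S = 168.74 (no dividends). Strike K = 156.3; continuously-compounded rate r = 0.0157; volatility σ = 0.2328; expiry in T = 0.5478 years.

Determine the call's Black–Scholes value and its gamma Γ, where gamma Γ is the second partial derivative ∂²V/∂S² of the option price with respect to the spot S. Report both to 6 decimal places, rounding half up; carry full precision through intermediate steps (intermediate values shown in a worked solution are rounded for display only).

price = 19.327577
Γ = 0.011594

σ√T = 0.2328·√0.5478 = 0.172303
d₁ = (ln(S/K) + (r+σ²/2)T) / (σ√T) = (ln(168.74/156.3) + (0.0157+0.2328²/2)·0.5478) / 0.172303 = (0.076582 + 0.023445) / 0.172303 = 0.580525
d₂ = d₁ − σ√T = 0.580525 − 0.172303 = 0.408222
e^{−rT} = e^{−0.0157·0.5478} = 0.991436
N(d₁) = 0.719220,  N(d₂) = 0.658445
Call price V = S·N(d₁) − K·e^{−rT}·N(d₂) = 121.361152 − 102.033575 = 19.327577
φ(d₁) = (1/√(2π))·e^{−d₁²/2} = 0.337077
Γ = φ(d₁) / (S·σ·√T) = 0.011594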